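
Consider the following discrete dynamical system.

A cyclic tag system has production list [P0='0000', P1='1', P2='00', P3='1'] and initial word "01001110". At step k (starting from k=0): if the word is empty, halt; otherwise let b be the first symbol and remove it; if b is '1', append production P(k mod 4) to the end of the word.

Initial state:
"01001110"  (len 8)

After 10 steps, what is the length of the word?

0) "01001110"  (len 8)
1) "1001110"  (len 7)
2) "0011101"  (len 7)
3) "011101"  (len 6)
4) "11101"  (len 5)
5) "11010000"  (len 8)
6) "10100001"  (len 8)
7) "010000100"  (len 9)
8) "10000100"  (len 8)
9) "00001000000"  (len 11)
10) "0001000000"  (len 10)

10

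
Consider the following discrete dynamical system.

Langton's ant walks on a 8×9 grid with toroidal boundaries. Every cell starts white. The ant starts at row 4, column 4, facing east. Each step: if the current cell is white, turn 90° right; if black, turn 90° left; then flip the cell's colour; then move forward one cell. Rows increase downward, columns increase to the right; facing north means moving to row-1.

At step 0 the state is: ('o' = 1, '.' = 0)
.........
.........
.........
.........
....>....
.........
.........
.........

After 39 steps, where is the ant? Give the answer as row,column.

step 0: .........
.........
.........
.........
....>....
.........
.........
.........
step 1: .........
.........
.........
.........
....o....
....v....
.........
.........
step 2: .........
.........
.........
.........
....o....
...<o....
.........
.........
step 3: .........
.........
.........
.........
...^o....
...oo....
.........
.........
step 4: .........
.........
.........
.........
...o>....
...oo....
.........
.........
step 5: .........
.........
.........
....^....
...o.....
...oo....
.........
.........
step 6: .........
.........
.........
....o>...
...o.....
...oo....
.........
.........
step 7: .........
.........
.........
....oo...
...o.v...
...oo....
.........
.........
step 8: .........
.........
.........
....oo...
...o<o...
...oo....
.........
.........
step 9: .........
.........
.........
....^o...
...ooo...
...oo....
.........
.........
step 10: .........
.........
.........
...<.o...
...ooo...
...oo....
.........
.........
step 11: .........
.........
...^.....
...o.o...
...ooo...
...oo....
.........
.........
step 12: .........
.........
...o>....
...o.o...
...ooo...
...oo....
.........
.........
step 13: .........
.........
...oo....
...ovo...
...ooo...
...oo....
.........
.........
step 14: .........
.........
...oo....
...<oo...
...ooo...
...oo....
.........
.........
step 15: .........
.........
...oo....
....oo...
...voo...
...oo....
.........
.........
step 16: .........
.........
...oo....
....oo...
....>o...
...oo....
.........
.........
step 17: .........
.........
...oo....
....^o...
.....o...
...oo....
.........
.........
step 18: .........
.........
...oo....
...<.o...
.....o...
...oo....
.........
.........
step 19: .........
.........
...^o....
...o.o...
.....o...
...oo....
.........
.........
step 20: .........
.........
..<.o....
...o.o...
.....o...
...oo....
.........
.........
step 21: .........
..^......
..o.o....
...o.o...
.....o...
...oo....
.........
.........
step 22: .........
..o>.....
..o.o....
...o.o...
.....o...
...oo....
.........
.........
step 23: .........
..oo.....
..ovo....
...o.o...
.....o...
...oo....
.........
.........
step 24: .........
..oo.....
..<oo....
...o.o...
.....o...
...oo....
.........
.........
step 25: .........
..oo.....
...oo....
..vo.o...
.....o...
...oo....
.........
.........
step 26: .........
..oo.....
...oo....
.<oo.o...
.....o...
...oo....
.........
.........
step 27: .........
..oo.....
.^.oo....
.ooo.o...
.....o...
...oo....
.........
.........
step 28: .........
..oo.....
.o>oo....
.ooo.o...
.....o...
...oo....
.........
.........
step 29: .........
..oo.....
.oooo....
.ovo.o...
.....o...
...oo....
.........
.........
step 30: .........
..oo.....
.oooo....
.o.>.o...
.....o...
...oo....
.........
.........
step 31: .........
..oo.....
.oo^o....
.o...o...
.....o...
...oo....
.........
.........
step 32: .........
..oo.....
.o<.o....
.o...o...
.....o...
...oo....
.........
.........
step 33: .........
..oo.....
.o..o....
.ov..o...
.....o...
...oo....
.........
.........
step 34: .........
..oo.....
.o..o....
.<o..o...
.....o...
...oo....
.........
.........
step 35: .........
..oo.....
.o..o....
..o..o...
.v...o...
...oo....
.........
.........
step 36: .........
..oo.....
.o..o....
..o..o...
<o...o...
...oo....
.........
.........
step 37: .........
..oo.....
.o..o....
^.o..o...
oo...o...
...oo....
.........
.........
step 38: .........
..oo.....
.o..o....
o>o..o...
oo...o...
...oo....
.........
.........
step 39: .........
..oo.....
.o..o....
ooo..o...
ov...o...
...oo....
.........
.........

4,1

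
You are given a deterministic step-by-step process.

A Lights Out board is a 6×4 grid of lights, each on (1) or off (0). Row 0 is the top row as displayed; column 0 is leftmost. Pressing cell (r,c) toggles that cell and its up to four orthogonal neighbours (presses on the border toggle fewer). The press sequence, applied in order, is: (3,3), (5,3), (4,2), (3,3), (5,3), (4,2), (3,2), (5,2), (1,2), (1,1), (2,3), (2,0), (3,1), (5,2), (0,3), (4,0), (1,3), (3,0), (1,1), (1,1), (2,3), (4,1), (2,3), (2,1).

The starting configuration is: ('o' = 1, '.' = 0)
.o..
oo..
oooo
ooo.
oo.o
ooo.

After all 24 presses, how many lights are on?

9

t=0: .o..
oo..
oooo
ooo.
oo.o
ooo.
t=1: .o..
oo..
ooo.
oo.o
oo..
ooo.
t=2: .o..
oo..
ooo.
oo.o
oo.o
oo.o
t=3: .o..
oo..
ooo.
oooo
o.o.
oooo
t=4: .o..
oo..
oooo
oo..
o.oo
oooo
t=5: .o..
oo..
oooo
oo..
o.o.
oo..
t=6: .o..
oo..
oooo
ooo.
oo.o
ooo.
t=7: .o..
oo..
oo.o
o..o
oooo
ooo.
t=8: .o..
oo..
oo.o
o..o
oo.o
o..o
t=9: .oo.
o.oo
oooo
o..o
oo.o
o..o
t=10: ..o.
.o.o
o.oo
o..o
oo.o
o..o
t=11: ..o.
.o..
o...
o...
oo.o
o..o
t=12: ..o.
oo..
.o..
....
oo.o
o..o
t=13: ..o.
oo..
....
ooo.
o..o
o..o
t=14: ..o.
oo..
....
ooo.
o.oo
ooo.
t=15: ...o
oo.o
....
ooo.
o.oo
ooo.
t=16: ...o
oo.o
....
.oo.
.ooo
.oo.
t=17: ....
ooo.
...o
.oo.
.ooo
.oo.
t=18: ....
ooo.
o..o
o.o.
oooo
.oo.
t=19: .o..
....
oo.o
o.o.
oooo
.oo.
t=20: ....
ooo.
o..o
o.o.
oooo
.oo.
t=21: ....
oooo
o.o.
o.oo
oooo
.oo.
t=22: ....
oooo
o.o.
oooo
...o
..o.
t=23: ....
ooo.
o..o
ooo.
...o
..o.
t=24: ....
o.o.
.ooo
o.o.
...o
..o.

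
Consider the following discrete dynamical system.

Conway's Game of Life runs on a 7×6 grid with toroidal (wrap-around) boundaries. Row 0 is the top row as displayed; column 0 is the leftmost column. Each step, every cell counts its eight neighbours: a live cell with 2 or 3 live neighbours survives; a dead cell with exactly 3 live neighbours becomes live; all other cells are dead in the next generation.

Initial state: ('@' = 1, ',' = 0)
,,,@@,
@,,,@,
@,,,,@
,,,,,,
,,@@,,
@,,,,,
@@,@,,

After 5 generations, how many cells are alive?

3

0) ,,,@@,
@,,,@,
@,,,,@
,,,,,,
,,@@,,
@,,,,,
@@,@,,
1) @@@@@,
@,,@@,
@,,,,@
,,,,,,
,,,,,,
@,,@,,
@@@@@@
2) ,,,,,,
,,,,,,
@,,,@@
,,,,,,
,,,,,,
@,,@,,
,,,,,,
3) ,,,,,,
,,,,,@
,,,,,@
,,,,,@
,,,,,,
,,,,,,
,,,,,,
4) ,,,,,,
,,,,,,
@,,,@@
,,,,,,
,,,,,,
,,,,,,
,,,,,,
5) ,,,,,,
,,,,,@
,,,,,@
,,,,,@
,,,,,,
,,,,,,
,,,,,,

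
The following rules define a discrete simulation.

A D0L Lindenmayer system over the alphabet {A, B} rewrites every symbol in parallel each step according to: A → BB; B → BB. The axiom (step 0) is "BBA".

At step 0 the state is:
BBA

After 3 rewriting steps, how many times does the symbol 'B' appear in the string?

[0] BBA
[1] BBBBBB
[2] BBBBBBBBBBBB
[3] BBBBBBBBBBBBBBBBBBBBBBBB

24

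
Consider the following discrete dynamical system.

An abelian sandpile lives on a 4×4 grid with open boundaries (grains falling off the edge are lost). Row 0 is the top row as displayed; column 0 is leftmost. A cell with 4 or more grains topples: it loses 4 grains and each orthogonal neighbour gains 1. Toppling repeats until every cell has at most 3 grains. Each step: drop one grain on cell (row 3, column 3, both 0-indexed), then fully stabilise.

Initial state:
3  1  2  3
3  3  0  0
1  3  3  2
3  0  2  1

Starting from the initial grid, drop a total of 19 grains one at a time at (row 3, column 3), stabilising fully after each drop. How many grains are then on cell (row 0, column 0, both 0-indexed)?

0

k=0  3  1  2  3
3  3  0  0
1  3  3  2
3  0  2  1
k=1  3  1  2  3
3  3  0  0
1  3  3  2
3  0  2  2
k=2  3  1  2  3
3  3  0  0
1  3  3  2
3  0  2  3
k=3  3  1  2  3
3  3  0  0
1  3  3  3
3  0  3  0
k=4  3  1  2  3
3  3  0  0
1  3  3  3
3  0  3  1
k=5  3  1  2  3
3  3  0  0
1  3  3  3
3  0  3  2
k=6  3  1  2  3
3  3  0  0
1  3  3  3
3  0  3  3
k=7  0  3  2  3
1  1  2  1
3  1  2  1
3  2  1  2
k=8  0  3  2  3
1  1  2  1
3  1  2  1
3  2  1  3
k=9  0  3  2  3
1  1  2  1
3  1  2  2
3  2  2  0
k=10  0  3  2  3
1  1  2  1
3  1  2  2
3  2  2  1
k=11  0  3  2  3
1  1  2  1
3  1  2  2
3  2  2  2
k=12  0  3  2  3
1  1  2  1
3  1  2  2
3  2  2  3
k=13  0  3  2  3
1  1  2  1
3  1  2  3
3  2  3  0
k=14  0  3  2  3
1  1  2  1
3  1  2  3
3  2  3  1
k=15  0  3  2  3
1  1  2  1
3  1  2  3
3  2  3  2
k=16  0  3  2  3
1  1  2  1
3  1  2  3
3  2  3  3
k=17  0  3  2  3
1  1  3  2
3  2  0  1
3  3  1  2
k=18  0  3  2  3
1  1  3  2
3  2  0  1
3  3  1  3
k=19  0  3  2  3
1  1  3  2
3  2  0  2
3  3  2  0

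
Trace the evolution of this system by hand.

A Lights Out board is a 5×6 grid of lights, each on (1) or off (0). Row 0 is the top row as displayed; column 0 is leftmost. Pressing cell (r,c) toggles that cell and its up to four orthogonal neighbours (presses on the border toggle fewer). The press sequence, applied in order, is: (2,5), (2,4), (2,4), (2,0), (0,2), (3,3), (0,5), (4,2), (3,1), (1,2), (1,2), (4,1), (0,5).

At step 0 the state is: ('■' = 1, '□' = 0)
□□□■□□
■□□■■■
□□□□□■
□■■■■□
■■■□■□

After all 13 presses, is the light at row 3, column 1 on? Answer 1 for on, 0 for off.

1

k=0  □□□■□□
■□□■■■
□□□□□■
□■■■■□
■■■□■□
k=1  □□□■□□
■□□■■□
□□□□■□
□■■■■■
■■■□■□
k=2  □□□■□□
■□□■□□
□□□■□■
□■■■□■
■■■□■□
k=3  □□□■□□
■□□■■□
□□□□■□
□■■■■■
■■■□■□
k=4  □□□■□□
□□□■■□
■■□□■□
■■■■■■
■■■□■□
k=5  □■■□□□
□□■■■□
■■□□■□
■■■■■■
■■■□■□
k=6  □■■□□□
□□■■■□
■■□■■□
■■□□□■
■■■■■□
k=7  □■■□■■
□□■■■■
■■□■■□
■■□□□■
■■■■■□
k=8  □■■□■■
□□■■■■
■■□■■□
■■■□□■
■□□□■□
k=9  □■■□■■
□□■■■■
■□□■■□
□□□□□■
■■□□■□
k=10  □■□□■■
□■□□■■
■□■■■□
□□□□□■
■■□□■□
k=11  □■■□■■
□□■■■■
■□□■■□
□□□□□■
■■□□■□
k=12  □■■□■■
□□■■■■
■□□■■□
□■□□□■
□□■□■□
k=13  □■■□□□
□□■■■□
■□□■■□
□■□□□■
□□■□■□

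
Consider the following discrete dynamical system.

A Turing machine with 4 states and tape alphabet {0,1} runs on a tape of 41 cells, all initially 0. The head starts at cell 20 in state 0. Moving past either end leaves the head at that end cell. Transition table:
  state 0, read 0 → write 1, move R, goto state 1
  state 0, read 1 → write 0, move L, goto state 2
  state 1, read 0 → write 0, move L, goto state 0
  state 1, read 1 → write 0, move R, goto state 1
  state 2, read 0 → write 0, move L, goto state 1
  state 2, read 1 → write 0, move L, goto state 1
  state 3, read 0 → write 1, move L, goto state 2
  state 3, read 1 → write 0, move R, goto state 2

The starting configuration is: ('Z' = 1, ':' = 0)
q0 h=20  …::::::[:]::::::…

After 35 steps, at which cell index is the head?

gen 0: q0 h=20  …::::::[:]::::::…
gen 1: q1 h=21  …:::::Z[:]::::::…
gen 2: q0 h=20  …::::::[Z]::::::…
gen 3: q2 h=19  …::::::[:]::::::…
gen 4: q1 h=18  …::::::[:]::::::…
gen 5: q0 h=17  …::::::[:]::::::…
gen 6: q1 h=18  …:::::Z[:]::::::…
gen 7: q0 h=17  …::::::[Z]::::::…
gen 8: q2 h=16  …::::::[:]::::::…
gen 9: q1 h=15  …::::::[:]::::::…
gen 10: q0 h=14  …::::::[:]::::::…
gen 11: q1 h=15  …:::::Z[:]::::::…
gen 12: q0 h=14  …::::::[Z]::::::…
gen 13: q2 h=13  …::::::[:]::::::…
gen 14: q1 h=12  …::::::[:]::::::…
gen 15: q0 h=11  …::::::[:]::::::…
gen 16: q1 h=12  …:::::Z[:]::::::…
gen 17: q0 h=11  …::::::[Z]::::::…
gen 18: q2 h=10  …::::::[:]::::::…
gen 19: q1 h= 9  …::::::[:]::::::…
gen 20: q0 h= 8  …::::::[:]::::::…
gen 21: q1 h= 9  …:::::Z[:]::::::…
gen 22: q0 h= 8  …::::::[Z]::::::…
gen 23: q2 h= 7  …::::::[:]::::::…
gen 24: q1 h= 6  |::::::[:]::::::…
gen 25: q0 h= 5  |:::::[:]::::::…
gen 26: q1 h= 6  |:::::Z[:]::::::…
gen 27: q0 h= 5  |:::::[Z]::::::…
gen 28: q2 h= 4  |::::[:]::::::…
gen 29: q1 h= 3  |:::[:]::::::…
gen 30: q0 h= 2  |::[:]::::::…
gen 31: q1 h= 3  |::Z[:]::::::…
gen 32: q0 h= 2  |::[Z]::::::…
gen 33: q2 h= 1  |:[:]::::::…
gen 34: q1 h= 0  |[:]::::::…
gen 35: q0 h= 0  |[:]::::::…

0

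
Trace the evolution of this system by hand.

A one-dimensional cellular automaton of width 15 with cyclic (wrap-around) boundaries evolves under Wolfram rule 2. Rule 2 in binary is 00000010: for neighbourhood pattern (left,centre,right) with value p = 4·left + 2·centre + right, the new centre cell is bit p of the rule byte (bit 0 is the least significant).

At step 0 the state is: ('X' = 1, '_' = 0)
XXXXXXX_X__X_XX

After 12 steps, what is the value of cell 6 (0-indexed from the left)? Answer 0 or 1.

gen 0: XXXXXXX_X__X_XX
gen 1: __________X____
gen 2: _________X_____
gen 3: ________X______
gen 4: _______X_______
gen 5: ______X________
gen 6: _____X_________
gen 7: ____X__________
gen 8: ___X___________
gen 9: __X____________
gen 10: _X_____________
gen 11: X______________
gen 12: ______________X

0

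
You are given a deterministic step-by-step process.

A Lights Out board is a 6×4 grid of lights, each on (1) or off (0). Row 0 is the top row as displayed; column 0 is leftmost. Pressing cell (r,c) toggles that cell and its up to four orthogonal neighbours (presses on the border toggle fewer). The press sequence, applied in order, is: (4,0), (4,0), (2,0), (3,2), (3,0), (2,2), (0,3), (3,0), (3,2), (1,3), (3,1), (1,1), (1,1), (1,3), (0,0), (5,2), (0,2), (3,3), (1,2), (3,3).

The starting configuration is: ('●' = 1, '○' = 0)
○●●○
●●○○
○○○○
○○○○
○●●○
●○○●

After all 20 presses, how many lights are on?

t=0: ○●●○
●●○○
○○○○
○○○○
○●●○
●○○●
t=1: ○●●○
●●○○
○○○○
●○○○
●○●○
○○○●
t=2: ○●●○
●●○○
○○○○
○○○○
○●●○
●○○●
t=3: ○●●○
○●○○
●●○○
●○○○
○●●○
●○○●
t=4: ○●●○
○●○○
●●●○
●●●●
○●○○
●○○●
t=5: ○●●○
○●○○
○●●○
○○●●
●●○○
●○○●
t=6: ○●●○
○●●○
○○○●
○○○●
●●○○
●○○●
t=7: ○●○●
○●●●
○○○●
○○○●
●●○○
●○○●
t=8: ○●○●
○●●●
●○○●
●●○●
○●○○
●○○●
t=9: ○●○●
○●●●
●○●●
●○●○
○●●○
●○○●
t=10: ○●○○
○●○○
●○●○
●○●○
○●●○
●○○●
t=11: ○●○○
○●○○
●●●○
○●○○
○○●○
●○○●
t=12: ○○○○
●○●○
●○●○
○●○○
○○●○
●○○●
t=13: ○●○○
○●○○
●●●○
○●○○
○○●○
●○○●
t=14: ○●○●
○●●●
●●●●
○●○○
○○●○
●○○●
t=15: ●○○●
●●●●
●●●●
○●○○
○○●○
●○○●
t=16: ●○○●
●●●●
●●●●
○●○○
○○○○
●●●○
t=17: ●●●○
●●○●
●●●●
○●○○
○○○○
●●●○
t=18: ●●●○
●●○●
●●●○
○●●●
○○○●
●●●○
t=19: ●●○○
●○●○
●●○○
○●●●
○○○●
●●●○
t=20: ●●○○
●○●○
●●○●
○●○○
○○○○
●●●○

11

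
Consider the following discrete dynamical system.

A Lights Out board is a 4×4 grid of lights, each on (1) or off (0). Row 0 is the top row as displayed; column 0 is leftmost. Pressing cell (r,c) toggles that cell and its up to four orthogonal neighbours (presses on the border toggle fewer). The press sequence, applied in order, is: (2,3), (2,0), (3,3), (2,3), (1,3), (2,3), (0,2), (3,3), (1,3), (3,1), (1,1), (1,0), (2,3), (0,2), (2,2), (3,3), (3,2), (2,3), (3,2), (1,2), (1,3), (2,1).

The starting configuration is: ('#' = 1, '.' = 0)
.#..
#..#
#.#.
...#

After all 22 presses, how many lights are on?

k=0  .#..
#..#
#.#.
...#
k=1  .#..
#...
#..#
....
k=2  .#..
....
.#.#
#...
k=3  .#..
....
.#..
#.##
k=4  .#..
...#
.###
#.#.
k=5  .#.#
..#.
.##.
#.#.
k=6  .#.#
..##
.#.#
#.##
k=7  ..#.
...#
.#.#
#.##
k=8  ..#.
...#
.#..
#...
k=9  ..##
..#.
.#.#
#...
k=10  ..##
..#.
...#
.##.
k=11  .###
##..
.#.#
.##.
k=12  ####
....
##.#
.##.
k=13  ####
...#
###.
.###
k=14  #...
..##
###.
.###
k=15  #...
...#
#..#
.#.#
k=16  #...
...#
#...
.##.
k=17  #...
...#
#.#.
...#
k=18  #...
....
#..#
....
k=19  #...
....
#.##
.###
k=20  #.#.
.###
#..#
.###
k=21  #.##
.#..
#...
.###
k=22  #.##
....
.##.
..##

7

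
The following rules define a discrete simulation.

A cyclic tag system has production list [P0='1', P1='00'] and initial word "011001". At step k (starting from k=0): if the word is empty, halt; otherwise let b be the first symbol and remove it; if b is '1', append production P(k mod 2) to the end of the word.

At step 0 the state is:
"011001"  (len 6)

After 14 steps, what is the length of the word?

[0] "011001"  (len 6)
[1] "11001"  (len 5)
[2] "100100"  (len 6)
[3] "001001"  (len 6)
[4] "01001"  (len 5)
[5] "1001"  (len 4)
[6] "00100"  (len 5)
[7] "0100"  (len 4)
[8] "100"  (len 3)
[9] "001"  (len 3)
[10] "01"  (len 2)
[11] "1"  (len 1)
[12] "00"  (len 2)
[13] "0"  (len 1)
[14] (halted — word empty)

0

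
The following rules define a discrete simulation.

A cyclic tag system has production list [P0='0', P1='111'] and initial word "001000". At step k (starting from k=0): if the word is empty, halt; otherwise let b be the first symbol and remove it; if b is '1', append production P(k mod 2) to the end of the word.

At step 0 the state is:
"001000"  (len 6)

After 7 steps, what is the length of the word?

0

t=0: "001000"  (len 6)
t=1: "01000"  (len 5)
t=2: "1000"  (len 4)
t=3: "0000"  (len 4)
t=4: "000"  (len 3)
t=5: "00"  (len 2)
t=6: "0"  (len 1)
t=7: (halted — word empty)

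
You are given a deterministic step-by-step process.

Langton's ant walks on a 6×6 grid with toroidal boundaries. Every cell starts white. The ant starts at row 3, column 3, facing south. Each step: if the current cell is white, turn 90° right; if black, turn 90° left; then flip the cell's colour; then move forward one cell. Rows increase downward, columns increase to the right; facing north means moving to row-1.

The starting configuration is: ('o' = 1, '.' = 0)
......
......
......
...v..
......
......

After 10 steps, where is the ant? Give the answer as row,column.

step 0: ......
......
......
...v..
......
......
step 1: ......
......
......
..<o..
......
......
step 2: ......
......
..^...
..oo..
......
......
step 3: ......
......
..o>..
..oo..
......
......
step 4: ......
......
..oo..
..ov..
......
......
step 5: ......
......
..oo..
..o.>.
......
......
step 6: ......
......
..oo..
..o.o.
....v.
......
step 7: ......
......
..oo..
..o.o.
...<o.
......
step 8: ......
......
..oo..
..o^o.
...oo.
......
step 9: ......
......
..oo..
..oo>.
...oo.
......
step 10: ......
......
..oo^.
..oo..
...oo.
......

2,4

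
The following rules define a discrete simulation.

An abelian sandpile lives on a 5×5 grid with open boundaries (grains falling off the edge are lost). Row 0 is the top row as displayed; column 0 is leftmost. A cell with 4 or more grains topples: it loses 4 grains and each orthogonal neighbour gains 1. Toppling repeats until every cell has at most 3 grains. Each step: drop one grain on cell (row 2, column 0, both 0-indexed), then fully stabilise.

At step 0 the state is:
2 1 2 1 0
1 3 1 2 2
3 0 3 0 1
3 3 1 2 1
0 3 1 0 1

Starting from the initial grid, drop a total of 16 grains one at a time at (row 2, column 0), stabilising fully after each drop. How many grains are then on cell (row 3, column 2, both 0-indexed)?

[0] 2 1 2 1 0
1 3 1 2 2
3 0 3 0 1
3 3 1 2 1
0 3 1 0 1
[1] 2 1 2 1 0
2 3 1 2 2
1 2 3 0 1
1 1 2 2 1
2 0 2 0 1
[2] 2 1 2 1 0
2 3 1 2 2
2 2 3 0 1
1 1 2 2 1
2 0 2 0 1
[3] 2 1 2 1 0
2 3 1 2 2
3 2 3 0 1
1 1 2 2 1
2 0 2 0 1
[4] 2 1 2 1 0
3 3 1 2 2
0 3 3 0 1
2 1 2 2 1
2 0 2 0 1
[5] 2 1 2 1 0
3 3 1 2 2
1 3 3 0 1
2 1 2 2 1
2 0 2 0 1
[6] 2 1 2 1 0
3 3 1 2 2
2 3 3 0 1
2 1 2 2 1
2 0 2 0 1
[7] 2 1 2 1 0
3 3 1 2 2
3 3 3 0 1
2 1 2 2 1
2 0 2 0 1
[8] 3 2 2 1 0
1 1 3 2 2
2 2 0 1 1
3 2 3 2 1
2 0 2 0 1
[9] 3 2 2 1 0
1 1 3 2 2
3 2 0 1 1
3 2 3 2 1
2 0 2 0 1
[10] 3 2 2 1 0
2 1 3 2 2
1 3 0 1 1
0 3 3 2 1
3 0 2 0 1
[11] 3 2 2 1 0
2 1 3 2 2
2 3 0 1 1
0 3 3 2 1
3 0 2 0 1
[12] 3 2 2 1 0
2 1 3 2 2
3 3 0 1 1
0 3 3 2 1
3 0 2 0 1
[13] 3 2 2 1 0
3 2 3 2 2
1 1 2 1 1
2 1 0 3 1
3 1 3 0 1
[14] 3 2 2 1 0
3 2 3 2 2
2 1 2 1 1
2 1 0 3 1
3 1 3 0 1
[15] 3 2 2 1 0
3 2 3 2 2
3 1 2 1 1
2 1 0 3 1
3 1 3 0 1
[16] 0 3 2 1 0
1 3 3 2 2
1 2 2 1 1
3 1 0 3 1
3 1 3 0 1

0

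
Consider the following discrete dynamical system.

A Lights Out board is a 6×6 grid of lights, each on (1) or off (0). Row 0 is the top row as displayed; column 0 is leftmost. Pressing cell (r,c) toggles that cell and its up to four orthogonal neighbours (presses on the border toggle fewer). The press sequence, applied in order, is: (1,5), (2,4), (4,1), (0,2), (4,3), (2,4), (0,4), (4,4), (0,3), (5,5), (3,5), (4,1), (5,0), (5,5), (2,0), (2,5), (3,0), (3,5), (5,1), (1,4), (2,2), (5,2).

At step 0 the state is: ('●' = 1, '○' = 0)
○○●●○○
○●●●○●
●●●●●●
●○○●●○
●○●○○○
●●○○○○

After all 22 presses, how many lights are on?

0) ○○●●○○
○●●●○●
●●●●●●
●○○●●○
●○●○○○
●●○○○○
1) ○○●●○●
○●●●●○
●●●●●○
●○○●●○
●○●○○○
●●○○○○
2) ○○●●○●
○●●●○○
●●●○○●
●○○●○○
●○●○○○
●●○○○○
3) ○○●●○●
○●●●○○
●●●○○●
●●○●○○
○●○○○○
●○○○○○
4) ○●○○○●
○●○●○○
●●●○○●
●●○●○○
○●○○○○
●○○○○○
5) ○●○○○●
○●○●○○
●●●○○●
●●○○○○
○●●●●○
●○○●○○
6) ○●○○○●
○●○●●○
●●●●●○
●●○○●○
○●●●●○
●○○●○○
7) ○●○●●○
○●○●○○
●●●●●○
●●○○●○
○●●●●○
●○○●○○
8) ○●○●●○
○●○●○○
●●●●●○
●●○○○○
○●●○○●
●○○●●○
9) ○●●○○○
○●○○○○
●●●●●○
●●○○○○
○●●○○●
●○○●●○
10) ○●●○○○
○●○○○○
●●●●●○
●●○○○○
○●●○○○
●○○●○●
11) ○●●○○○
○●○○○○
●●●●●●
●●○○●●
○●●○○●
●○○●○●
12) ○●●○○○
○●○○○○
●●●●●●
●○○○●●
●○○○○●
●●○●○●
13) ○●●○○○
○●○○○○
●●●●●●
●○○○●●
○○○○○●
○○○●○●
14) ○●●○○○
○●○○○○
●●●●●●
●○○○●●
○○○○○○
○○○●●○
15) ○●●○○○
●●○○○○
○○●●●●
○○○○●●
○○○○○○
○○○●●○
16) ○●●○○○
●●○○○●
○○●●○○
○○○○●○
○○○○○○
○○○●●○
17) ○●●○○○
●●○○○●
●○●●○○
●●○○●○
●○○○○○
○○○●●○
18) ○●●○○○
●●○○○●
●○●●○●
●●○○○●
●○○○○●
○○○●●○
19) ○●●○○○
●●○○○●
●○●●○●
●●○○○●
●●○○○●
●●●●●○
20) ○●●○●○
●●○●●○
●○●●●●
●●○○○●
●●○○○●
●●●●●○
21) ○●●○●○
●●●●●○
●●○○●●
●●●○○●
●●○○○●
●●●●●○
22) ○●●○●○
●●●●●○
●●○○●●
●●●○○●
●●●○○●
●○○○●○

22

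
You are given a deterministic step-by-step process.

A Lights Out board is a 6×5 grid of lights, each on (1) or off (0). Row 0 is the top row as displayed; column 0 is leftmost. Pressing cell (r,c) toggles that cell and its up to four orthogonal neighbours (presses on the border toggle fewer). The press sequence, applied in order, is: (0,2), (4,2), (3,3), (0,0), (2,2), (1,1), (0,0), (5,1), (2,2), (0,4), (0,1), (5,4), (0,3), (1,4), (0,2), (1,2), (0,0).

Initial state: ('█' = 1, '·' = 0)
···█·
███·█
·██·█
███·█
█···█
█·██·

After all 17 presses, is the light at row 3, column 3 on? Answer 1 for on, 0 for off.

step 0: ···█·
███·█
·██·█
███·█
█···█
█·██·
step 1: ·██··
██··█
·██·█
███·█
█···█
█·██·
step 2: ·██··
██··█
·██·█
██··█
█████
█··█·
step 3: ·██··
██··█
·████
████·
███·█
█··█·
step 4: █·█··
·█··█
·████
████·
███·█
█··█·
step 5: █·█··
·██·█
····█
██·█·
███·█
█··█·
step 6: ███··
█···█
·█··█
██·█·
███·█
█··█·
step 7: ··█··
····█
·█··█
██·█·
███·█
█··█·
step 8: ··█··
····█
·█··█
██·█·
█·█·█
·███·
step 9: ··█··
··█·█
··███
████·
█·█·█
·███·
step 10: ··███
··█··
··███
████·
█·█·█
·███·
step 11: ██·██
·██··
··███
████·
█·█·█
·███·
step 12: ██·██
·██··
··███
████·
█·█··
·██·█
step 13: ███··
·███·
··███
████·
█·█··
·██·█
step 14: ███·█
·██·█
··██·
████·
█·█··
·██·█
step 15: █··██
·█··█
··██·
████·
█·█··
·██·█
step 16: █·███
··███
···█·
████·
█·█··
·██·█
step 17: ·████
█·███
···█·
████·
█·█··
·██·█

1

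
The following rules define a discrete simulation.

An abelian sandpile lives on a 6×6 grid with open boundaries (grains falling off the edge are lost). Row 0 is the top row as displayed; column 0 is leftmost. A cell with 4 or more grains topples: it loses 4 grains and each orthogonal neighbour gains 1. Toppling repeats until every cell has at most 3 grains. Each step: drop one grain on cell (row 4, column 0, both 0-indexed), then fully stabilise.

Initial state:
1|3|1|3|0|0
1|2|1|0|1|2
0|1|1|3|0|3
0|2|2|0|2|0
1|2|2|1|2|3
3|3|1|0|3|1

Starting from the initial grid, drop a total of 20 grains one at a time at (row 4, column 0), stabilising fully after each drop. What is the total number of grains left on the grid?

59

t=0: 1|3|1|3|0|0
1|2|1|0|1|2
0|1|1|3|0|3
0|2|2|0|2|0
1|2|2|1|2|3
3|3|1|0|3|1
t=1: 1|3|1|3|0|0
1|2|1|0|1|2
0|1|1|3|0|3
0|2|2|0|2|0
2|2|2|1|2|3
3|3|1|0|3|1
t=2: 1|3|1|3|0|0
1|2|1|0|1|2
0|1|1|3|0|3
0|2|2|0|2|0
3|2|2|1|2|3
3|3|1|0|3|1
t=3: 1|3|1|3|0|0
1|2|1|0|1|2
0|1|1|3|0|3
1|3|2|0|2|0
2|0|3|1|2|3
1|1|2|0|3|1
t=4: 1|3|1|3|0|0
1|2|1|0|1|2
0|1|1|3|0|3
1|3|2|0|2|0
3|0|3|1|2|3
1|1|2|0|3|1
t=5: 1|3|1|3|0|0
1|2|1|0|1|2
0|1|1|3|0|3
2|3|2|0|2|0
0|1|3|1|2|3
2|1|2|0|3|1
t=6: 1|3|1|3|0|0
1|2|1|0|1|2
0|1|1|3|0|3
2|3|2|0|2|0
1|1|3|1|2|3
2|1|2|0|3|1
t=7: 1|3|1|3|0|0
1|2|1|0|1|2
0|1|1|3|0|3
2|3|2|0|2|0
2|1|3|1|2|3
2|1|2|0|3|1
t=8: 1|3|1|3|0|0
1|2|1|0|1|2
0|1|1|3|0|3
2|3|2|0|2|0
3|1|3|1|2|3
2|1|2|0|3|1
t=9: 1|3|1|3|0|0
1|2|1|0|1|2
0|1|1|3|0|3
3|3|2|0|2|0
0|2|3|1|2|3
3|1|2|0|3|1
t=10: 1|3|1|3|0|0
1|2|1|0|1|2
0|1|1|3|0|3
3|3|2|0|2|0
1|2|3|1|2|3
3|1|2|0|3|1
t=11: 1|3|1|3|0|0
1|2|1|0|1|2
0|1|1|3|0|3
3|3|2|0|2|0
2|2|3|1|2|3
3|1|2|0|3|1
t=12: 1|3|1|3|0|0
1|2|1|0|1|2
0|1|1|3|0|3
3|3|2|0|2|0
3|2|3|1|2|3
3|1|2|0|3|1
t=13: 1|3|1|3|0|0
1|2|1|0|1|2
1|2|2|3|0|3
1|2|0|1|2|0
3|1|1|2|2|3
0|3|3|0|3|1
t=14: 1|3|1|3|0|0
1|2|1|0|1|2
1|2|2|3|0|3
2|2|0|1|2|0
0|2|1|2|2|3
1|3|3|0|3|1
t=15: 1|3|1|3|0|0
1|2|1|0|1|2
1|2|2|3|0|3
2|2|0|1|2|0
1|2|1|2|2|3
1|3|3|0|3|1
t=16: 1|3|1|3|0|0
1|2|1|0|1|2
1|2|2|3|0|3
2|2|0|1|2|0
2|2|1|2|2|3
1|3|3|0|3|1
t=17: 1|3|1|3|0|0
1|2|1|0|1|2
1|2|2|3|0|3
2|2|0|1|2|0
3|2|1|2|2|3
1|3|3|0|3|1
t=18: 1|3|1|3|0|0
1|2|1|0|1|2
1|2|2|3|0|3
3|2|0|1|2|0
0|3|1|2|2|3
2|3|3|0|3|1
t=19: 1|3|1|3|0|0
1|2|1|0|1|2
1|2|2|3|0|3
3|2|0|1|2|0
1|3|1|2|2|3
2|3|3|0|3|1
t=20: 1|3|1|3|0|0
1|2|1|0|1|2
1|2|2|3|0|3
3|2|0|1|2|0
2|3|1|2|2|3
2|3|3|0|3|1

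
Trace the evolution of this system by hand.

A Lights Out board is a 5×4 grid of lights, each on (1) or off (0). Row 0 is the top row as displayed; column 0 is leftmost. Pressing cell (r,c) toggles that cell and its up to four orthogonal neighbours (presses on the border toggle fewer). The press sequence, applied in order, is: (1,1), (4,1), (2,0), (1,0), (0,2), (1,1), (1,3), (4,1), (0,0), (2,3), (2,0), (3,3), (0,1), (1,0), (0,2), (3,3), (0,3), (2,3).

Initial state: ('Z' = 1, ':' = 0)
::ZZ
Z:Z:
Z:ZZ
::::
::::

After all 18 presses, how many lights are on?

5

[0] ::ZZ
Z:Z:
Z:ZZ
::::
::::
[1] :ZZZ
:Z::
ZZZZ
::::
::::
[2] :ZZZ
:Z::
ZZZZ
:Z::
ZZZ:
[3] :ZZZ
ZZ::
::ZZ
ZZ::
ZZZ:
[4] ZZZZ
::::
Z:ZZ
ZZ::
ZZZ:
[5] Z:::
::Z:
Z:ZZ
ZZ::
ZZZ:
[6] ZZ::
ZZ::
ZZZZ
ZZ::
ZZZ:
[7] ZZ:Z
ZZZZ
ZZZ:
ZZ::
ZZZ:
[8] ZZ:Z
ZZZZ
ZZZ:
Z:::
::::
[9] :::Z
:ZZZ
ZZZ:
Z:::
::::
[10] :::Z
:ZZ:
ZZ:Z
Z::Z
::::
[11] :::Z
ZZZ:
:::Z
:::Z
::::
[12] :::Z
ZZZ:
::::
::Z:
:::Z
[13] ZZZZ
Z:Z:
::::
::Z:
:::Z
[14] :ZZZ
:ZZ:
Z:::
::Z:
:::Z
[15] ::::
:Z::
Z:::
::Z:
:::Z
[16] ::::
:Z::
Z::Z
:::Z
::::
[17] ::ZZ
:Z:Z
Z::Z
:::Z
::::
[18] ::ZZ
:Z::
Z:Z:
::::
::::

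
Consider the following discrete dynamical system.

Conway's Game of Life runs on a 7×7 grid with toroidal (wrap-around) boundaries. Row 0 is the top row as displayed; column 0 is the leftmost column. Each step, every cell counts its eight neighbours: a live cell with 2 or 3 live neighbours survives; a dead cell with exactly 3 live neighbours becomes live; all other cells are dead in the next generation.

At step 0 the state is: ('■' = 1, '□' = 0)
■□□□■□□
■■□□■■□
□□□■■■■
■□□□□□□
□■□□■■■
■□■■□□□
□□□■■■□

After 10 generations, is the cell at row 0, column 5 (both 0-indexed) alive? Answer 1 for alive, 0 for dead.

0) ■□□□■□□
■■□□■■□
□□□■■■■
■□□□□□□
□■□□■■■
■□■■□□□
□□□■■■□
1) ■■□□□□□
■■□□□□□
□■□■□□□
■□□■□□□
□■■■■■■
■■■□□□□
□■■□□■■
2) □□□□□□□
□□□□□□□
□■□□□□□
■□□□□■■
□□□□■■■
□□□□□□□
□□□□□□■
3) □□□□□□□
□□□□□□□
■□□□□□■
■□□□■□□
■□□□■□□
□□□□□□■
□□□□□□□
4) □□□□□□□
□□□□□□□
■□□□□□■
■■□□□■□
■□□□□■■
□□□□□□□
□□□□□□□
5) □□□□□□□
□□□□□□□
■■□□□□■
□■□□□■□
■■□□□■□
□□□□□□■
□□□□□□□
6) □□□□□□□
■□□□□□□
■■□□□□■
□□■□□■□
■■□□□■□
■□□□□□■
□□□□□□□
7) □□□□□□□
■■□□□□■
■■□□□□■
□□■□□■□
■■□□□■□
■■□□□□■
□□□□□□□
8) ■□□□□□□
□■□□□□■
□□■□□■□
□□■□□■□
□□■□□■□
□■□□□□■
■□□□□□□
9) ■■□□□□■
■■□□□□■
□■■□□■■
□■■■■■■
□■■□□■■
■■□□□□■
■■□□□□■
10) □□■□□■□
□□□□□□□
□□□□□□□
□□□□□□□
□□□□□□□
□□□□□□□
□□■□□■□

1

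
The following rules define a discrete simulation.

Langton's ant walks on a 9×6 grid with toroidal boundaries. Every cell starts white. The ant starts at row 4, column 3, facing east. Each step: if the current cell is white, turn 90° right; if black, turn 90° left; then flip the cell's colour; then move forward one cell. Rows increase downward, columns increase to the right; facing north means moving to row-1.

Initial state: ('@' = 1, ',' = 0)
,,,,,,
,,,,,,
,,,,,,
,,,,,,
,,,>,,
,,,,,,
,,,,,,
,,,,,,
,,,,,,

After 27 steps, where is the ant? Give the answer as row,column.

k=0  ,,,,,,
,,,,,,
,,,,,,
,,,,,,
,,,>,,
,,,,,,
,,,,,,
,,,,,,
,,,,,,
k=1  ,,,,,,
,,,,,,
,,,,,,
,,,,,,
,,,@,,
,,,v,,
,,,,,,
,,,,,,
,,,,,,
k=2  ,,,,,,
,,,,,,
,,,,,,
,,,,,,
,,,@,,
,,<@,,
,,,,,,
,,,,,,
,,,,,,
k=3  ,,,,,,
,,,,,,
,,,,,,
,,,,,,
,,^@,,
,,@@,,
,,,,,,
,,,,,,
,,,,,,
k=4  ,,,,,,
,,,,,,
,,,,,,
,,,,,,
,,@>,,
,,@@,,
,,,,,,
,,,,,,
,,,,,,
k=5  ,,,,,,
,,,,,,
,,,,,,
,,,^,,
,,@,,,
,,@@,,
,,,,,,
,,,,,,
,,,,,,
k=6  ,,,,,,
,,,,,,
,,,,,,
,,,@>,
,,@,,,
,,@@,,
,,,,,,
,,,,,,
,,,,,,
k=7  ,,,,,,
,,,,,,
,,,,,,
,,,@@,
,,@,v,
,,@@,,
,,,,,,
,,,,,,
,,,,,,
k=8  ,,,,,,
,,,,,,
,,,,,,
,,,@@,
,,@<@,
,,@@,,
,,,,,,
,,,,,,
,,,,,,
k=9  ,,,,,,
,,,,,,
,,,,,,
,,,^@,
,,@@@,
,,@@,,
,,,,,,
,,,,,,
,,,,,,
k=10  ,,,,,,
,,,,,,
,,,,,,
,,<,@,
,,@@@,
,,@@,,
,,,,,,
,,,,,,
,,,,,,
k=11  ,,,,,,
,,,,,,
,,^,,,
,,@,@,
,,@@@,
,,@@,,
,,,,,,
,,,,,,
,,,,,,
k=12  ,,,,,,
,,,,,,
,,@>,,
,,@,@,
,,@@@,
,,@@,,
,,,,,,
,,,,,,
,,,,,,
k=13  ,,,,,,
,,,,,,
,,@@,,
,,@v@,
,,@@@,
,,@@,,
,,,,,,
,,,,,,
,,,,,,
k=14  ,,,,,,
,,,,,,
,,@@,,
,,<@@,
,,@@@,
,,@@,,
,,,,,,
,,,,,,
,,,,,,
k=15  ,,,,,,
,,,,,,
,,@@,,
,,,@@,
,,v@@,
,,@@,,
,,,,,,
,,,,,,
,,,,,,
k=16  ,,,,,,
,,,,,,
,,@@,,
,,,@@,
,,,>@,
,,@@,,
,,,,,,
,,,,,,
,,,,,,
k=17  ,,,,,,
,,,,,,
,,@@,,
,,,^@,
,,,,@,
,,@@,,
,,,,,,
,,,,,,
,,,,,,
k=18  ,,,,,,
,,,,,,
,,@@,,
,,<,@,
,,,,@,
,,@@,,
,,,,,,
,,,,,,
,,,,,,
k=19  ,,,,,,
,,,,,,
,,^@,,
,,@,@,
,,,,@,
,,@@,,
,,,,,,
,,,,,,
,,,,,,
k=20  ,,,,,,
,,,,,,
,<,@,,
,,@,@,
,,,,@,
,,@@,,
,,,,,,
,,,,,,
,,,,,,
k=21  ,,,,,,
,^,,,,
,@,@,,
,,@,@,
,,,,@,
,,@@,,
,,,,,,
,,,,,,
,,,,,,
k=22  ,,,,,,
,@>,,,
,@,@,,
,,@,@,
,,,,@,
,,@@,,
,,,,,,
,,,,,,
,,,,,,
k=23  ,,,,,,
,@@,,,
,@v@,,
,,@,@,
,,,,@,
,,@@,,
,,,,,,
,,,,,,
,,,,,,
k=24  ,,,,,,
,@@,,,
,<@@,,
,,@,@,
,,,,@,
,,@@,,
,,,,,,
,,,,,,
,,,,,,
k=25  ,,,,,,
,@@,,,
,,@@,,
,v@,@,
,,,,@,
,,@@,,
,,,,,,
,,,,,,
,,,,,,
k=26  ,,,,,,
,@@,,,
,,@@,,
<@@,@,
,,,,@,
,,@@,,
,,,,,,
,,,,,,
,,,,,,
k=27  ,,,,,,
,@@,,,
^,@@,,
@@@,@,
,,,,@,
,,@@,,
,,,,,,
,,,,,,
,,,,,,

2,0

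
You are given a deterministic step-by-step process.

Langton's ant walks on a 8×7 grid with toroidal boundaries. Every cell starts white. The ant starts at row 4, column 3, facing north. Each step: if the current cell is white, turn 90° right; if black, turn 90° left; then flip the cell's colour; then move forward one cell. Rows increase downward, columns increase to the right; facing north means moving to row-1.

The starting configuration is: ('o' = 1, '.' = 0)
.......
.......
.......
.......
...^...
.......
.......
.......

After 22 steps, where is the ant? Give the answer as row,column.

5,0

step 0: .......
.......
.......
.......
...^...
.......
.......
.......
step 1: .......
.......
.......
.......
...o>..
.......
.......
.......
step 2: .......
.......
.......
.......
...oo..
....v..
.......
.......
step 3: .......
.......
.......
.......
...oo..
...<o..
.......
.......
step 4: .......
.......
.......
.......
...^o..
...oo..
.......
.......
step 5: .......
.......
.......
.......
..<.o..
...oo..
.......
.......
step 6: .......
.......
.......
..^....
..o.o..
...oo..
.......
.......
step 7: .......
.......
.......
..o>...
..o.o..
...oo..
.......
.......
step 8: .......
.......
.......
..oo...
..ovo..
...oo..
.......
.......
step 9: .......
.......
.......
..oo...
..<oo..
...oo..
.......
.......
step 10: .......
.......
.......
..oo...
...oo..
..voo..
.......
.......
step 11: .......
.......
.......
..oo...
...oo..
.<ooo..
.......
.......
step 12: .......
.......
.......
..oo...
.^.oo..
.oooo..
.......
.......
step 13: .......
.......
.......
..oo...
.o>oo..
.oooo..
.......
.......
step 14: .......
.......
.......
..oo...
.oooo..
.ovoo..
.......
.......
step 15: .......
.......
.......
..oo...
.oooo..
.o.>o..
.......
.......
step 16: .......
.......
.......
..oo...
.oo^o..
.o..o..
.......
.......
step 17: .......
.......
.......
..oo...
.o<.o..
.o..o..
.......
.......
step 18: .......
.......
.......
..oo...
.o..o..
.ov.o..
.......
.......
step 19: .......
.......
.......
..oo...
.o..o..
.<o.o..
.......
.......
step 20: .......
.......
.......
..oo...
.o..o..
..o.o..
.v.....
.......
step 21: .......
.......
.......
..oo...
.o..o..
..o.o..
<o.....
.......
step 22: .......
.......
.......
..oo...
.o..o..
^.o.o..
oo.....
.......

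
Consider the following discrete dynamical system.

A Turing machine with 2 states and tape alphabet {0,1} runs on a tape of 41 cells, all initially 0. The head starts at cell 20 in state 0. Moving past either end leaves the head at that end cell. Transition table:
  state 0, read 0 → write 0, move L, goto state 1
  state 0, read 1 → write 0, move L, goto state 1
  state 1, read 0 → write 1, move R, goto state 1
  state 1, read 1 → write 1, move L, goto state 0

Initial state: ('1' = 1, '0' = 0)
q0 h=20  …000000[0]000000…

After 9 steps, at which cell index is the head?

step 0: q0 h=20  …000000[0]000000…
step 1: q1 h=19  …000000[0]000000…
step 2: q1 h=20  …000001[0]000000…
step 3: q1 h=21  …000011[0]000000…
step 4: q1 h=22  …000111[0]000000…
step 5: q1 h=23  …001111[0]000000…
step 6: q1 h=24  …011111[0]000000…
step 7: q1 h=25  …111111[0]000000…
step 8: q1 h=26  …111111[0]000000…
step 9: q1 h=27  …111111[0]000000…

27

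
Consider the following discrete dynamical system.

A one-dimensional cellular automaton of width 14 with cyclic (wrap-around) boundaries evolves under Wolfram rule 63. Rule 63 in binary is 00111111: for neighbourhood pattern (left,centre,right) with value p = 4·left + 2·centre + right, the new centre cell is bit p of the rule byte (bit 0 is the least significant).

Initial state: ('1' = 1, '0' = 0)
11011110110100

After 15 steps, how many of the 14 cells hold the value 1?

[0] 11011110110100
[1] 10110001101111
[2] 01101111011000
[3] 11011000110111
[4] 00110111101100
[5] 11101100011011
[6] 00011011110110
[7] 11110110001101
[8] 00001101111011
[9] 11111011000110
[10] 10000110111101
[11] 01111101100011
[12] 11000011011110
[13] 10111110110001
[14] 01100001101111
[15] 11011111011000

9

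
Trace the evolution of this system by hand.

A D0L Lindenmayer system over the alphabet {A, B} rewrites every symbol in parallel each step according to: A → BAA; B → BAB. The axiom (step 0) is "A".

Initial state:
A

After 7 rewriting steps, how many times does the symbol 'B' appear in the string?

1093

[0] A
[1] BAA
[2] BABBAABAA
[3] BABBAABABBABBAABAABABBAABAA
[4] BABBAABABBABBAABAABABBAABABBABBAABABBABBAABAABABBAABAABABBAABABBABBAABAABABBAABAA
[5] BABBAABABBABBAABAABABBAABABBABBAABABBABBAABAABABBAABAABABB…ABABBABBAABABBABBAABAABABBAABAABABBAABABBABBAABAABABBAABAA  (len 243)
[6] BABBAABABBABBAABAABABBAABABBABBAABABBABBAABAABABBAABAABABB…ABABBABBAABABBABBAABAABABBAABAABABBAABABBABBAABAABABBAABAA  (len 729)
[7] BABBAABABBABBAABAABABBAABABBABBAABABBABBAABAABABBAABAABABB…ABABBABBAABABBABBAABAABABBAABAABABBAABABBABBAABAABABBAABAA  (len 2187)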